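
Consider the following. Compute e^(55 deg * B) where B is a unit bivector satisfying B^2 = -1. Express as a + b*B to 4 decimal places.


For a unit bivector B with B^2 = -1, the exponential series gives
e^(theta*B) = cos(theta) + sin(theta)*B (the GA analogue of Euler's formula).
theta = 55 degrees = 0.959931 rad
cos(55 deg) = 0.5736
sin(55 deg) = 0.8192
exp(theta*B) = 0.5736 + 0.8192*B


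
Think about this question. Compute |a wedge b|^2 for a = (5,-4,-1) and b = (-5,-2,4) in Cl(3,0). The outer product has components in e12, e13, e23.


a wedge b = (a1*b2 - a2*b1)*e12 + (a1*b3 - a3*b1)*e13 + (a2*b3 - a3*b2)*e23
e12 coeff: 5*(-2) - (-4)*(-5) = -10 - 20 = -30
e13 coeff: 5*4 - (-1)*(-5) = 20 - 5 = 15
e23 coeff: (-4)*4 - (-1)*(-2) = -16 - 2 = -18
|a wedge b|^2 = (-30)^2 + 15^2 + (-18)^2
= 900 + 225 + 324
= 1449


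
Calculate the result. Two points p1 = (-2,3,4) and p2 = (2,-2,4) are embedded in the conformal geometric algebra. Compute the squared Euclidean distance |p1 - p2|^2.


p1 - p2 = (-4, 5, 0)
|p1 - p2|^2 = (-4)^2 + 5^2 + 0^2
= 16 + 25 + 0
= 41


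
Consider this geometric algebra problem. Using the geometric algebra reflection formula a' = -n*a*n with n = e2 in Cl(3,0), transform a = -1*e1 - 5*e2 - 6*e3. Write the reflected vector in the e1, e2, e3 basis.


Reflection formula: a' = -n*a*n, with n = e2 (unit vector, n^2 = 1).
For reflection through hyperplane perp to e2:
The component along e2 flips sign, others stay.
a = (-1, -5, -6)
a' = (-1, 5, -6)
a' = -1*e1 + 5*e2 - 6*e3


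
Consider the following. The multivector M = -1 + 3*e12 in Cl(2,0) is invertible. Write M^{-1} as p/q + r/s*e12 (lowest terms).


M = -1 + 3*e12, where e12^2 = -1.
Since M commutes with its reverse ~M = a - b*e12, M * ~M = a^2 - b^2*e12^2 = a^2 + b^2.
So M^{-1} = ~M / (a^2 + b^2) = (a - b*e12)/(a^2 + b^2).
a^2 + b^2 = 1 + 9 = 10
Scalar part = -1/10 = -1/10
Bivector coeff = -3/10 = -3/10
M^{-1} = -1/10 - 3/10*e12


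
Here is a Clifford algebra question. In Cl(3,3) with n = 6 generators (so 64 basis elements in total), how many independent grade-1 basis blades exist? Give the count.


Number of grade-k basis blades in Cl(p,q) with n = p + q is C(n, k).
n = 3 + 3 = 6
C(6, 1) = 6! / (1! * 5!)
= 720 / (1 * 120)
= 6


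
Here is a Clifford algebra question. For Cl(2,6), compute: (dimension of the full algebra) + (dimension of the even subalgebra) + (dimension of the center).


n = 2 + 6 = 8
Total dim = 2^8 = 256
Even subalgebra dim = 2^7 = 128
n is even, so center dim = 1
Sum = 256 + 128 + 1 = 385


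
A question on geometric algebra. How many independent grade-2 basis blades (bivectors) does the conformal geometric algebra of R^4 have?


The conformal model of R^4 uses Cl(5,1) with m = 4 + 2 = 6 generators.
Number of grade-2 blades = C(m, 2) = C(6, 2)
= 6*5/2 = 15


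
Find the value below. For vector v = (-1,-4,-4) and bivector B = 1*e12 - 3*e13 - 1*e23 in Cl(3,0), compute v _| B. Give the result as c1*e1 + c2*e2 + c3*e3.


Left contraction v _| B = <vB>_1 (grade-1 part of the geometric product vB).
Using e1_|e12 = e2, e2_|e12 = -e1, e1_|e13 = e3, e3_|e13 = -e1, e2_|e23 = e3, e3_|e23 = -e2:
e1 coeff: -v2*b12 - v3*b13 = -(-4)*(1) - (-4)*(-3) = -8
e2 coeff: v1*b12 - v3*b23 = (-1)*(1) - (-4)*(-1) = -5
e3 coeff: v1*b13 + v2*b23 = (-1)*(-3) + (-4)*(-1) = 7
v _| B = -8*e1 - 5*e2 + 7*e3


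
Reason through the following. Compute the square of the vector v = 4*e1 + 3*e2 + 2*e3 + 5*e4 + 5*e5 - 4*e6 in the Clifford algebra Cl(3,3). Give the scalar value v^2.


v^2 = sum of c_i^2 * e_i^2
Positive signature terms (e_i^2 = +1): 4^2 + 3^2 + 2^2 = 29
Negative signature terms (e_j^2 = -1): 5^2 + 5^2 + (-4)^2 = 66
v^2 = 29 - 66 = -37


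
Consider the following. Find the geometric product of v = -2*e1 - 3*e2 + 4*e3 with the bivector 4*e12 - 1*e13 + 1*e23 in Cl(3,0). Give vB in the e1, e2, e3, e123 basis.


vB has grade-1 (vector) and grade-3 (trivector) parts: vB = (v _| B) + (v ^ B).
Vector part <vB>_1:
  e1: -v2*b12 - v3*b13 = -(-3)*(4) - (4)*(-1) = 16
  e2: v1*b12 - v3*b23 = (-2)*(4) - (4)*(1) = -12
  e3: v1*b13 + v2*b23 = (-2)*(-1) + (-3)*(1) = -1
Trivector part <vB>_3:
  e123: v1*b23 - v2*b13 + v3*b12 = (-2)*(1) - (-3)*(-1) + (4)*(4) = 11
vB = 16*e1 - 12*e2 - 1*e3 + 11*e123


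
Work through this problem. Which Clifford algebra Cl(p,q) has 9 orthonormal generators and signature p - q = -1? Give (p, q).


We need p + q = 9 and p - q = -1.
Adding: 2p = 9 + (-1) = 8, so p = 4.
Then q = 9 - 4 = 5.
(p, q) = (4, 5)


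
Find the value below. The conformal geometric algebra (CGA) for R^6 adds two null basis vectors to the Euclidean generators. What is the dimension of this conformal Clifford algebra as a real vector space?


The conformal model of R^6 uses Cl(7,1): the 6 Euclidean generators plus two extra orthogonal generators e+ (e+^2 = +1) and e- (e-^2 = -1), from which the null vectors e0, einf are built.
Number of generators m = 6 + 2 = 8.
dim Cl(p,q) = 2^m = 2^8 = 256


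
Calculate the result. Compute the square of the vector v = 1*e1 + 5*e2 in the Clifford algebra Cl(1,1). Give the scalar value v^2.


v^2 = sum of c_i^2 * e_i^2
Positive signature terms (e_i^2 = +1): 1^2 = 1
Negative signature terms (e_j^2 = -1): 5^2 = 25
v^2 = 1 - 25 = -24


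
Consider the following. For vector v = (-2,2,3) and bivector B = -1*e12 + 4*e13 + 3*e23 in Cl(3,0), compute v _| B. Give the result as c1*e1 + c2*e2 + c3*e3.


Left contraction v _| B = <vB>_1 (grade-1 part of the geometric product vB).
Using e1_|e12 = e2, e2_|e12 = -e1, e1_|e13 = e3, e3_|e13 = -e1, e2_|e23 = e3, e3_|e23 = -e2:
e1 coeff: -v2*b12 - v3*b13 = -(2)*(-1) - (3)*(4) = -10
e2 coeff: v1*b12 - v3*b23 = (-2)*(-1) - (3)*(3) = -7
e3 coeff: v1*b13 + v2*b23 = (-2)*(4) + (2)*(3) = -2
v _| B = -10*e1 - 7*e2 - 2*e3


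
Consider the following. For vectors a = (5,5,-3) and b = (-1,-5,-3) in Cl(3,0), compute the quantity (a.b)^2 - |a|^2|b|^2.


a . b = 5*(-1) + 5*(-5) + (-3)*(-3)
= -5 + (-25) + 9 = -21
|a|^2 = 5^2 + 5^2 + (-3)^2 = 59
|b|^2 = (-1)^2 + (-5)^2 + (-3)^2 = 35
(a.b)^2 = (-21)^2 = 441
|a|^2 * |b|^2 = 59 * 35 = 2065
Result = 441 - 2065 = -1624


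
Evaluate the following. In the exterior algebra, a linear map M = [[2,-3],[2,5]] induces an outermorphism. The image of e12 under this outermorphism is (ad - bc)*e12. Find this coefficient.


The outermorphism of a linear map f sends e1^e2 to f(e1)^f(e2).
f(e1) = 2*e1 + 2*e2
f(e2) = -3*e1 + 5*e2
f(e1) ^ f(e2) = (2*e1 + 2*e2) ^ (-3*e1 + 5*e2)
= 2*5*e12 + 2*(-3)*e21
= (10 - (-6))*e12
= 16*e12
Coefficient = 16


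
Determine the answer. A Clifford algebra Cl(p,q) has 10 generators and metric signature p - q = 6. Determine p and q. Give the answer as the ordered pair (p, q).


We need p + q = 10 and p - q = 6.
Adding: 2p = 10 + 6 = 16, so p = 8.
Then q = 10 - 8 = 2.
(p, q) = (8, 2)


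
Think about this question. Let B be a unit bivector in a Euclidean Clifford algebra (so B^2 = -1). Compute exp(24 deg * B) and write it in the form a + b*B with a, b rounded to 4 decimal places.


For a unit bivector B with B^2 = -1, the exponential series gives
e^(theta*B) = cos(theta) + sin(theta)*B (the GA analogue of Euler's formula).
theta = 24 degrees = 0.418879 rad
cos(24 deg) = 0.9135
sin(24 deg) = 0.4067
exp(theta*B) = 0.9135 + 0.4067*B


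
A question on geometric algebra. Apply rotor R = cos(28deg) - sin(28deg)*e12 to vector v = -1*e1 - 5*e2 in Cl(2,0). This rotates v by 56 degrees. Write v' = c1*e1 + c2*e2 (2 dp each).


Rotor R = cos(28deg) - sin(28deg)*e12
Rotation angle theta = 2 * 28 = 56 degrees
v' = R*v*~R rotates v by theta.
cos(56deg) = 0.5592, sin(56deg) = 0.8290
v'_1 = -1*cos(56deg) - (-5)*sin(56deg)
= -1*0.5592 - (-5)*0.8290
= 3.59
v'_2 = -1*sin(56deg) + (-5)*cos(56deg)
= -1*0.8290 + (-5)*0.5592
= -3.63
v' = 3.59*e1 - 3.63*e2


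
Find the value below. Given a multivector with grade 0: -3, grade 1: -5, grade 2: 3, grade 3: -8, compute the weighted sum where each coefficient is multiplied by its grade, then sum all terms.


Grade-weighted sum = sum of grade_k * coefficient_k
0*(-3) = 0
1*(-5) = -5
2*3 = 6
3*(-8) = -24
Total = 0 + (-5) + 6 + (-24) = -23


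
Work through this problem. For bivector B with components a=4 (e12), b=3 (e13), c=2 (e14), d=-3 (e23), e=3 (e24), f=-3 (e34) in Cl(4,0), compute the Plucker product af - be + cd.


Plucker relation: af - be + cd
a*f = 4*(-3) = -12
b*e = 3*3 = 9
c*d = 2*(-3) = -6
af - be + cd = -12 - 9 + (-6)
= -27


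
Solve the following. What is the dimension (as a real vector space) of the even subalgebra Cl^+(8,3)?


Even subalgebra dimension = 2^(n-1)
n = 8 + 3 = 11
2^(11 - 1) = 2^10 = 1024
Verification: sum of C(11,k) for even k = 1 + 55 + 330 + 462 + 165 + 11 = 1024
Result = 1024


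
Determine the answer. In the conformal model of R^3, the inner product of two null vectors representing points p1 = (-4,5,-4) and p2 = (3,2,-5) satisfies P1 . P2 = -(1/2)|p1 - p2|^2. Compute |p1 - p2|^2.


p1 - p2 = (-7, 3, 1)
|p1 - p2|^2 = (-7)^2 + 3^2 + 1^2
= 49 + 9 + 1
= 59


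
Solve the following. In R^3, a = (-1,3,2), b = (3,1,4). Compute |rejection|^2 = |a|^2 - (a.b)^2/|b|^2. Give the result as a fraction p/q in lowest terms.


|a|^2 = (-1)^2 + 3^2 + 2^2 = 14
|b|^2 = 3^2 + 1^2 + 4^2 = 26
a . b = (-1)*3 + 3*1 + 2*4 = 8
(a.b)^2 = 8^2 = 64
|rej|^2 = 14 - 64/26
= (364 - 64)/26
= 300/26
In lowest terms: 150/13


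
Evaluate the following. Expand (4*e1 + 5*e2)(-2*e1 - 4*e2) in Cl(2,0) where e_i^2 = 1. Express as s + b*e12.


Expand: (4*e1 + 5*e2)(-2*e1 - 4*e2)
= 4*(-2)*e1e1 + 4*(-4)*e1e2 + 5*(-2)*e2e1 + 5*(-4)*e2e2
Using e1^2 = e2^2 = 1, e2e1 = -e1e2:
Scalar part s = 4*(-2) + 5*(-4) = -8 + (-20) = -28
Bivector part b = 4*(-4) - 5*(-2) = -16 - (-10) = -6
uv = -28 - 6*e12


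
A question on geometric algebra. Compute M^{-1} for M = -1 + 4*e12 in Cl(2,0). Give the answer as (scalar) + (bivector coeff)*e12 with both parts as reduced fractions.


M = -1 + 4*e12, where e12^2 = -1.
Since M commutes with its reverse ~M = a - b*e12, M * ~M = a^2 - b^2*e12^2 = a^2 + b^2.
So M^{-1} = ~M / (a^2 + b^2) = (a - b*e12)/(a^2 + b^2).
a^2 + b^2 = 1 + 16 = 17
Scalar part = -1/17 = -1/17
Bivector coeff = -4/17 = -4/17
M^{-1} = -1/17 - 4/17*e12


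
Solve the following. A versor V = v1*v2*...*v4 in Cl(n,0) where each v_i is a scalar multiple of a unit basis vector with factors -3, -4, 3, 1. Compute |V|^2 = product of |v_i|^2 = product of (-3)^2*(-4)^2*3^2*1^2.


Each vector v_i has |v_i|^2 = s_i^2
Squared scales: (-3)^2 = 9, (-4)^2 = 16, 3^2 = 9, 1^2 = 1
|V|^2 = 9 * 16 * 9 * 1
= 1296


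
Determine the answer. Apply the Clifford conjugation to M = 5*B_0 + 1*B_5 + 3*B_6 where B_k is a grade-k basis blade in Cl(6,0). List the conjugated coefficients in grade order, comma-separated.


Clifford conjugate sign for grade k: (-1)^(k(k+1)/2)
Grade 0: (-1)^(0*1/2) = (-1)^0 = 1, coeff 5 -> 5
Grade 5: (-1)^(5*6/2) = (-1)^15 = -1, coeff 1 -> -1
Grade 6: (-1)^(6*7/2) = (-1)^21 = -1, coeff 3 -> -3
Conjugated coefficients: 5, -1, -3


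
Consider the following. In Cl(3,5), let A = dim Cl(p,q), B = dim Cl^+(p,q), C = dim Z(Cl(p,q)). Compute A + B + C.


n = 3 + 5 = 8
Total dim = 2^8 = 256
Even subalgebra dim = 2^7 = 128
n is even, so center dim = 1
Sum = 256 + 128 + 1 = 385


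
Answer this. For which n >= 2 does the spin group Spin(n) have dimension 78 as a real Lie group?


dim Spin(n) = dim so(n) = n(n-1)/2.
Solve n(n-1)/2 = 78, i.e. n^2 - n - 156 = 0.
Discriminant = 1 + 8*78 = 625
n = (1 + sqrt(625))/2 = (1 + 25)/2 = 13


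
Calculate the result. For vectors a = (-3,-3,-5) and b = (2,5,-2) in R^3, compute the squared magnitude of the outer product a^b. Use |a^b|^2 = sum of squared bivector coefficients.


a wedge b = (a1*b2 - a2*b1)*e12 + (a1*b3 - a3*b1)*e13 + (a2*b3 - a3*b2)*e23
e12 coeff: (-3)*5 - (-3)*2 = -15 - (-6) = -9
e13 coeff: (-3)*(-2) - (-5)*2 = 6 - (-10) = 16
e23 coeff: (-3)*(-2) - (-5)*5 = 6 - (-25) = 31
|a wedge b|^2 = (-9)^2 + 16^2 + 31^2
= 81 + 256 + 961
= 1298


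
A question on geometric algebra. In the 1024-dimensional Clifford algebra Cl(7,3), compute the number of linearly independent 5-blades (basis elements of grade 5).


Number of grade-k basis blades in Cl(p,q) with n = p + q is C(n, k).
n = 7 + 3 = 10
C(10, 5) = 10! / (5! * 5!)
= 3628800 / (120 * 120)
= 252


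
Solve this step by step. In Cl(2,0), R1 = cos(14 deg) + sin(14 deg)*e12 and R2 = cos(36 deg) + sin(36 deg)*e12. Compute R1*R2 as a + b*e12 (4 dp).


Same-plane rotors commute and their half-angles add:
R1*R2 = cos(a1 + a2) + sin(a1 + a2)*e12.
a1 + a2 = 14 + 36 = 50 deg
cos(50 deg) = 0.6428
sin(50 deg) = 0.7660
R1*R2 = 0.6428 + 0.7660*e12


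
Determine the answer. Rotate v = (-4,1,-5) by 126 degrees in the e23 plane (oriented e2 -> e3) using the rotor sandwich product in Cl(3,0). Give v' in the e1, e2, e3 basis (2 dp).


Rotor R = cos(63deg) - sin(63deg)*e23
Rotation angle theta = 2 * 63 = 126 degrees in the e23 plane (e2 -> e3).
The component perpendicular to the plane (e1) is invariant: v'_1 = v1 = -4.00
cos(126deg) = -0.5878, sin(126deg) = 0.8090
v'_2 = v2*cos(theta) - v3*sin(theta) = 1*(-0.5878) - (-5)*0.8090 = 3.46
v'_3 = v2*sin(theta) + v3*cos(theta) = 1*0.8090 + (-5)*(-0.5878) = 3.75
v' = -4.00*e1 + 3.46*e2 + 3.75*e3


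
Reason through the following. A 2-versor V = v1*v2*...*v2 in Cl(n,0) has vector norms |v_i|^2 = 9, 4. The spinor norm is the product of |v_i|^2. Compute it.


Spinor norm N(V) = |v1|^2 * |v2|^2 * ... * |v2|^2
= 9 * 4
Running product: 9, 36
N(V) = 36


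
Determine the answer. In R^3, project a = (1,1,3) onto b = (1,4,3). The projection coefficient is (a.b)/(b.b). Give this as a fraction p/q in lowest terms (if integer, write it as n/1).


Projection coefficient = (a . b) / (b . b)
a . b = 1*1 + 1*4 + 3*3
= 1 + 4 + 9 = 14
b . b = 1^2 + 4^2 + 3^2
= 1 + 16 + 9 = 26
Coefficient = 14/26
In lowest terms: 7/13


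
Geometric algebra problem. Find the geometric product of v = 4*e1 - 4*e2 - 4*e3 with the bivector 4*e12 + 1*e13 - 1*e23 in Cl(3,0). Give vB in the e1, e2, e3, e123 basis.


vB has grade-1 (vector) and grade-3 (trivector) parts: vB = (v _| B) + (v ^ B).
Vector part <vB>_1:
  e1: -v2*b12 - v3*b13 = -(-4)*(4) - (-4)*(1) = 20
  e2: v1*b12 - v3*b23 = (4)*(4) - (-4)*(-1) = 12
  e3: v1*b13 + v2*b23 = (4)*(1) + (-4)*(-1) = 8
Trivector part <vB>_3:
  e123: v1*b23 - v2*b13 + v3*b12 = (4)*(-1) - (-4)*(1) + (-4)*(4) = -16
vB = 20*e1 + 12*e2 + 8*e3 - 16*e123


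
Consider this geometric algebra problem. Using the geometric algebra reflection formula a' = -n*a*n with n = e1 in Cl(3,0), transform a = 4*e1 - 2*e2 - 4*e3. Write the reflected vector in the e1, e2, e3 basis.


Reflection formula: a' = -n*a*n, with n = e1 (unit vector, n^2 = 1).
For reflection through hyperplane perp to e1:
The component along e1 flips sign, others stay.
a = (4, -2, -4)
a' = (-4, -2, -4)
a' = -4*e1 - 2*e2 - 4*e3


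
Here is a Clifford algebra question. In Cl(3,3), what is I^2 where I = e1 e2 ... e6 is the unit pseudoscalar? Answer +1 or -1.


The pseudoscalar I = e1...e_n (product of all n generators) of Cl(p,q) satisfies I^2 = (-1)^(q + n(n-1)/2).
p = 3, q = 3, n = p + q = 6
n(n-1)/2 = 6 * 5 / 2 = 15
Exponent = q + n(n-1)/2 = 3 + 15 = 18
I^2 = (-1)^18 = +1


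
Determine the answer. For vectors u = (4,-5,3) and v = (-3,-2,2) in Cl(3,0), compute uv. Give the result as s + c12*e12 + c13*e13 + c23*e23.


In Cl(3,0): e_i^2 = 1, e_ie_j = -e_je_i for i != j.
Scalar part = u . v = 4*(-3) + (-5)*(-2) + 3*2
= -12 + 10 + 6 = 4
e12 coeff = 4*(-2) - (-5)*(-3) = -8 - 15 = -23
e13 coeff = 4*2 - 3*(-3) = 8 - (-9) = 17
e23 coeff = (-5)*2 - 3*(-2) = -10 - (-6) = -4
uv = 4 - 23*e12 + 17*e13 - 4*e23


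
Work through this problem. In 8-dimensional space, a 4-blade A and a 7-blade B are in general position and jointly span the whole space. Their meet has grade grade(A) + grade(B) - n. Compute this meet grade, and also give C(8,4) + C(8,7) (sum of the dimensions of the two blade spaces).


Meet grade = grade(A) + grade(B) - n
= 4 + 7 - 8 = 3
C(8,4) = 70
C(8,7) = 8
dim_A + dim_B = 70 + 8 = 78


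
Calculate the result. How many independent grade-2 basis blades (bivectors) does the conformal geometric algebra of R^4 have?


The conformal model of R^4 uses Cl(5,1) with m = 4 + 2 = 6 generators.
Number of grade-2 blades = C(m, 2) = C(6, 2)
= 6*5/2 = 15


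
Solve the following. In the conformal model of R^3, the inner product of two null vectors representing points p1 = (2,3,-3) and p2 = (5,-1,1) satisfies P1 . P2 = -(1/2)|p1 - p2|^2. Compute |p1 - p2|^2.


p1 - p2 = (-3, 4, -4)
|p1 - p2|^2 = (-3)^2 + 4^2 + (-4)^2
= 9 + 16 + 16
= 41


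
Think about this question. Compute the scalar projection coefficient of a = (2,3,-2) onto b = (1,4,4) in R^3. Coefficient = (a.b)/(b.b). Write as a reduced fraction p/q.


Projection coefficient = (a . b) / (b . b)
a . b = 2*1 + 3*4 + (-2)*4
= 2 + 12 + (-8) = 6
b . b = 1^2 + 4^2 + 4^2
= 1 + 16 + 16 = 33
Coefficient = 6/33
In lowest terms: 2/11


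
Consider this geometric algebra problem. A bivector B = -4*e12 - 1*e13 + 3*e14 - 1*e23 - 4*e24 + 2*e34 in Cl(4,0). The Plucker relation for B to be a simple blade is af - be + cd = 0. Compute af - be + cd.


Plucker relation: af - be + cd
a*f = (-4)*2 = -8
b*e = (-1)*(-4) = 4
c*d = 3*(-1) = -3
af - be + cd = -8 - 4 + (-3)
= -15


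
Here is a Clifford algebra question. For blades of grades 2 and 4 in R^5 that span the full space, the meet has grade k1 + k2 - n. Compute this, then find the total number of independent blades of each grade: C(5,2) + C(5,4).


Meet grade = grade(A) + grade(B) - n
= 2 + 4 - 5 = 1
C(5,2) = 10
C(5,4) = 5
dim_A + dim_B = 10 + 5 = 15


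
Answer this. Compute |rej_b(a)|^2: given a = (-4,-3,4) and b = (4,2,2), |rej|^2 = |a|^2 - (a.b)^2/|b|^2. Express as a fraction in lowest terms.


|a|^2 = (-4)^2 + (-3)^2 + 4^2 = 41
|b|^2 = 4^2 + 2^2 + 2^2 = 24
a . b = (-4)*4 + (-3)*2 + 4*2 = -14
(a.b)^2 = (-14)^2 = 196
|rej|^2 = 41 - 196/24
= (984 - 196)/24
= 788/24
In lowest terms: 197/6


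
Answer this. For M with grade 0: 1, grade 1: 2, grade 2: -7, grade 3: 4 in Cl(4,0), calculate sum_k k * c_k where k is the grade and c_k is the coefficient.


Grade-weighted sum = sum of grade_k * coefficient_k
0*1 = 0
1*2 = 2
2*(-7) = -14
3*4 = 12
Total = 0 + 2 + (-14) + 12 = 0


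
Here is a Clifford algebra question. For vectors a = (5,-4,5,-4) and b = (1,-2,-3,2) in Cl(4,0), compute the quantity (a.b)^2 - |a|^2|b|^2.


a . b = 5*1 + (-4)*(-2) + 5*(-3) + (-4)*2
= 5 + 8 + (-15) + (-8) = -10
|a|^2 = 5^2 + (-4)^2 + 5^2 + (-4)^2 = 82
|b|^2 = 1^2 + (-2)^2 + (-3)^2 + 2^2 = 18
(a.b)^2 = (-10)^2 = 100
|a|^2 * |b|^2 = 82 * 18 = 1476
Result = 100 - 1476 = -1376


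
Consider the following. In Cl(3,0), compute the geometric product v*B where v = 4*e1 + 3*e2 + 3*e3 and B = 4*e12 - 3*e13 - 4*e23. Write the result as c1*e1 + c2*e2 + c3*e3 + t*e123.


vB has grade-1 (vector) and grade-3 (trivector) parts: vB = (v _| B) + (v ^ B).
Vector part <vB>_1:
  e1: -v2*b12 - v3*b13 = -(3)*(4) - (3)*(-3) = -3
  e2: v1*b12 - v3*b23 = (4)*(4) - (3)*(-4) = 28
  e3: v1*b13 + v2*b23 = (4)*(-3) + (3)*(-4) = -24
Trivector part <vB>_3:
  e123: v1*b23 - v2*b13 + v3*b12 = (4)*(-4) - (3)*(-3) + (3)*(4) = 5
vB = -3*e1 + 28*e2 - 24*e3 + 5*e123


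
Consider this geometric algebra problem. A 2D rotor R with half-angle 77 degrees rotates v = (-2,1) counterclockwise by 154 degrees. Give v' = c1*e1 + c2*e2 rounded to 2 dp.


Rotor R = cos(77deg) - sin(77deg)*e12
Rotation angle theta = 2 * 77 = 154 degrees
v' = R*v*~R rotates v by theta.
cos(154deg) = -0.8988, sin(154deg) = 0.4384
v'_1 = -2*cos(154deg) - 1*sin(154deg)
= -2*(-0.8988) - 1*0.4384
= 1.36
v'_2 = -2*sin(154deg) + 1*cos(154deg)
= -2*0.4384 + 1*(-0.8988)
= -1.78
v' = 1.36*e1 - 1.78*e2


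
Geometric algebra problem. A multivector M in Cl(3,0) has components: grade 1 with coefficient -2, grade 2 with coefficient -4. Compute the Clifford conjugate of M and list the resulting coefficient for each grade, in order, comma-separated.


Clifford conjugate sign for grade k: (-1)^(k(k+1)/2)
Grade 1: (-1)^(1*2/2) = (-1)^1 = -1, coeff -2 -> 2
Grade 2: (-1)^(2*3/2) = (-1)^3 = -1, coeff -4 -> 4
Conjugated coefficients: 2, 4


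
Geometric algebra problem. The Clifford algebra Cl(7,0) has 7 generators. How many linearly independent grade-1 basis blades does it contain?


Number of grade-k basis blades in Cl(p,q) with n = p + q is C(n, k).
n = 7 + 0 = 7
C(7, 1) = 7! / (1! * 6!)
= 5040 / (1 * 720)
= 7


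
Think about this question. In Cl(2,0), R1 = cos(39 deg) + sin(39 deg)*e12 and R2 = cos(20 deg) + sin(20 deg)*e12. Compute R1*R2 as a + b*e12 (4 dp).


Same-plane rotors commute and their half-angles add:
R1*R2 = cos(a1 + a2) + sin(a1 + a2)*e12.
a1 + a2 = 39 + 20 = 59 deg
cos(59 deg) = 0.5150
sin(59 deg) = 0.8572
R1*R2 = 0.5150 + 0.8572*e12


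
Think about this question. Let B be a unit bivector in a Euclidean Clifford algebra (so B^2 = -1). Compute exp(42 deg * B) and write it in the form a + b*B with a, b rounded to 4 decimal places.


For a unit bivector B with B^2 = -1, the exponential series gives
e^(theta*B) = cos(theta) + sin(theta)*B (the GA analogue of Euler's formula).
theta = 42 degrees = 0.733038 rad
cos(42 deg) = 0.7431
sin(42 deg) = 0.6691
exp(theta*B) = 0.7431 + 0.6691*B


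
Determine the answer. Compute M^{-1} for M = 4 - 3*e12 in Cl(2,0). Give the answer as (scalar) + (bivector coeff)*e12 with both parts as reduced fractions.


M = 4 - 3*e12, where e12^2 = -1.
Since M commutes with its reverse ~M = a - b*e12, M * ~M = a^2 - b^2*e12^2 = a^2 + b^2.
So M^{-1} = ~M / (a^2 + b^2) = (a - b*e12)/(a^2 + b^2).
a^2 + b^2 = 16 + 9 = 25
Scalar part = 4/25 = 4/25
Bivector coeff = 3/25 = 3/25
M^{-1} = 4/25 + 3/25*e12


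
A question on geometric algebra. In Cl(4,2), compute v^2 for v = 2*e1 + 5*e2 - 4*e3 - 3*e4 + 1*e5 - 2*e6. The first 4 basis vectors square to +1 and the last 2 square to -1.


v^2 = sum of c_i^2 * e_i^2
Positive signature terms (e_i^2 = +1): 2^2 + 5^2 + (-4)^2 + (-3)^2 = 54
Negative signature terms (e_j^2 = -1): 1^2 + (-2)^2 = 5
v^2 = 54 - 5 = 49


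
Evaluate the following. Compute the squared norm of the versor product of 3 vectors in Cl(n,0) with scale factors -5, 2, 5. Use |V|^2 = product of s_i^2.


Each vector v_i has |v_i|^2 = s_i^2
Squared scales: (-5)^2 = 25, 2^2 = 4, 5^2 = 25
|V|^2 = 25 * 4 * 25
= 2500


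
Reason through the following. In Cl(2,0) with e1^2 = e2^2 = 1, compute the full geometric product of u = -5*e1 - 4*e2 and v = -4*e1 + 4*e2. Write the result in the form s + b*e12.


Expand: (-5*e1 - 4*e2)(-4*e1 + 4*e2)
= (-5)*(-4)*e1e1 + (-5)*4*e1e2 + (-4)*(-4)*e2e1 + (-4)*4*e2e2
Using e1^2 = e2^2 = 1, e2e1 = -e1e2:
Scalar part s = (-5)*(-4) + (-4)*4 = 20 + (-16) = 4
Bivector part b = (-5)*4 - (-4)*(-4) = -20 - 16 = -36
uv = 4 - 36*e12


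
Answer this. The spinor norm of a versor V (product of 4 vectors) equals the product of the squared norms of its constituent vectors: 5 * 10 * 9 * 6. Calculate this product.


Spinor norm N(V) = |v1|^2 * |v2|^2 * ... * |v4|^2
= 5 * 10 * 9 * 6
Running product: 5, 50, 450, 2700
N(V) = 2700


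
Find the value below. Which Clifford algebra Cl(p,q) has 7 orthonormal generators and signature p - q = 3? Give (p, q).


We need p + q = 7 and p - q = 3.
Adding: 2p = 7 + 3 = 10, so p = 5.
Then q = 7 - 5 = 2.
(p, q) = (5, 2)


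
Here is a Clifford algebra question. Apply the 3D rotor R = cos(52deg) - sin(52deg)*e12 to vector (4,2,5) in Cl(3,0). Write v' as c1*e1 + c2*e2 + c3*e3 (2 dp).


Rotor R = cos(52deg) - sin(52deg)*e12
Rotation angle theta = 2 * 52 = 104 degrees in the e12 plane (e1 -> e2).
The component perpendicular to the plane (e3) is invariant: v'_3 = v3 = 5.00
cos(104deg) = -0.2419, sin(104deg) = 0.9703
v'_1 = v1*cos(theta) - v2*sin(theta) = 4*(-0.2419) - 2*0.9703 = -2.91
v'_2 = v1*sin(theta) + v2*cos(theta) = 4*0.9703 + 2*(-0.2419) = 3.40
v' = -2.91*e1 + 3.40*e2 + 5.00*e3


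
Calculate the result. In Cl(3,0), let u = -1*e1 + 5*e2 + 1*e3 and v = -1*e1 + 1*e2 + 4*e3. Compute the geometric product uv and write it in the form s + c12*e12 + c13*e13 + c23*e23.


In Cl(3,0): e_i^2 = 1, e_ie_j = -e_je_i for i != j.
Scalar part = u . v = (-1)*(-1) + 5*1 + 1*4
= 1 + 5 + 4 = 10
e12 coeff = (-1)*1 - 5*(-1) = -1 - (-5) = 4
e13 coeff = (-1)*4 - 1*(-1) = -4 - (-1) = -3
e23 coeff = 5*4 - 1*1 = 20 - 1 = 19
uv = 10 + 4*e12 - 3*e13 + 19*e23


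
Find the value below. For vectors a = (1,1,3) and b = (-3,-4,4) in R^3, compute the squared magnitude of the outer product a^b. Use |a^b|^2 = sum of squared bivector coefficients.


a wedge b = (a1*b2 - a2*b1)*e12 + (a1*b3 - a3*b1)*e13 + (a2*b3 - a3*b2)*e23
e12 coeff: 1*(-4) - 1*(-3) = -4 - (-3) = -1
e13 coeff: 1*4 - 3*(-3) = 4 - (-9) = 13
e23 coeff: 1*4 - 3*(-4) = 4 - (-12) = 16
|a wedge b|^2 = (-1)^2 + 13^2 + 16^2
= 1 + 169 + 256
= 426


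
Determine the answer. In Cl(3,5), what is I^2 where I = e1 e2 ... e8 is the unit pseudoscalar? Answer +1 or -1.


The pseudoscalar I = e1...e_n (product of all n generators) of Cl(p,q) satisfies I^2 = (-1)^(q + n(n-1)/2).
p = 3, q = 5, n = p + q = 8
n(n-1)/2 = 8 * 7 / 2 = 28
Exponent = q + n(n-1)/2 = 5 + 28 = 33
I^2 = (-1)^33 = -1


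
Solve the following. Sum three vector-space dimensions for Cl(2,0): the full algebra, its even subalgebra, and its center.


n = 2 + 0 = 2
Total dim = 2^2 = 4
Even subalgebra dim = 2^1 = 2
n is even, so center dim = 1
Sum = 4 + 2 + 1 = 7


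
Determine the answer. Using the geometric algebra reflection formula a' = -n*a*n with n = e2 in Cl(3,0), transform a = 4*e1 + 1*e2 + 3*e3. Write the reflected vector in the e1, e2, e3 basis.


Reflection formula: a' = -n*a*n, with n = e2 (unit vector, n^2 = 1).
For reflection through hyperplane perp to e2:
The component along e2 flips sign, others stay.
a = (4, 1, 3)
a' = (4, -1, 3)
a' = 4*e1 - 1*e2 + 3*e3


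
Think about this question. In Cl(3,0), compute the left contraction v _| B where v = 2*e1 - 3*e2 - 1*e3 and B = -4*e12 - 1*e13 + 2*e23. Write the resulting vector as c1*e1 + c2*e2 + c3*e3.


Left contraction v _| B = <vB>_1 (grade-1 part of the geometric product vB).
Using e1_|e12 = e2, e2_|e12 = -e1, e1_|e13 = e3, e3_|e13 = -e1, e2_|e23 = e3, e3_|e23 = -e2:
e1 coeff: -v2*b12 - v3*b13 = -(-3)*(-4) - (-1)*(-1) = -13
e2 coeff: v1*b12 - v3*b23 = (2)*(-4) - (-1)*(2) = -6
e3 coeff: v1*b13 + v2*b23 = (2)*(-1) + (-3)*(2) = -8
v _| B = -13*e1 - 6*e2 - 8*e3


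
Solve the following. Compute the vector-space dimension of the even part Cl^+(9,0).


Even subalgebra dimension = 2^(n-1)
n = 9 + 0 = 9
2^(9 - 1) = 2^8 = 256
Verification: sum of C(9,k) for even k = 1 + 36 + 126 + 84 + 9 = 256
Result = 256


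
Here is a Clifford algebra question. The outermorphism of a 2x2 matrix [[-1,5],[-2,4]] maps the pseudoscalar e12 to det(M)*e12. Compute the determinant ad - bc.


The outermorphism of a linear map f sends e1^e2 to f(e1)^f(e2).
f(e1) = -1*e1 - 2*e2
f(e2) = 5*e1 + 4*e2
f(e1) ^ f(e2) = (-1*e1 - 2*e2) ^ (5*e1 + 4*e2)
= (-1)*4*e12 + (-2)*5*e21
= (-4 - (-10))*e12
= 6*e12
Coefficient = 6


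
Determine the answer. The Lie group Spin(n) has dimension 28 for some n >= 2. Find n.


dim Spin(n) = dim so(n) = n(n-1)/2.
Solve n(n-1)/2 = 28, i.e. n^2 - n - 56 = 0.
Discriminant = 1 + 8*28 = 225
n = (1 + sqrt(225))/2 = (1 + 15)/2 = 8


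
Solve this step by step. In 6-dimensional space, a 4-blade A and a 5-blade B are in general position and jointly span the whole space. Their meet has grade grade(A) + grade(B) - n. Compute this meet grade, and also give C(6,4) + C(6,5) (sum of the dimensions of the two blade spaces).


Meet grade = grade(A) + grade(B) - n
= 4 + 5 - 6 = 3
C(6,4) = 15
C(6,5) = 6
dim_A + dim_B = 15 + 6 = 21


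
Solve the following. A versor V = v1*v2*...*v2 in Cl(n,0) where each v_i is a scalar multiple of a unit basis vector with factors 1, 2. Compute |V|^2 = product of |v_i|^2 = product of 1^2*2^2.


Each vector v_i has |v_i|^2 = s_i^2
Squared scales: 1^2 = 1, 2^2 = 4
|V|^2 = 1 * 4
= 4


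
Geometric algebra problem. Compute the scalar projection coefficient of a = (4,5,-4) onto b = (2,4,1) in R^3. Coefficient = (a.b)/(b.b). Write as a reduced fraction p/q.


Projection coefficient = (a . b) / (b . b)
a . b = 4*2 + 5*4 + (-4)*1
= 8 + 20 + (-4) = 24
b . b = 2^2 + 4^2 + 1^2
= 4 + 16 + 1 = 21
Coefficient = 24/21
In lowest terms: 8/7


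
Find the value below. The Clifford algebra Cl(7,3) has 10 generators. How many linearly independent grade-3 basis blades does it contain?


Number of grade-k basis blades in Cl(p,q) with n = p + q is C(n, k).
n = 7 + 3 = 10
C(10, 3) = 10! / (3! * 7!)
= 3628800 / (6 * 5040)
= 120


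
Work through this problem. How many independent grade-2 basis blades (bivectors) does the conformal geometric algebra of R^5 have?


The conformal model of R^5 uses Cl(6,1) with m = 5 + 2 = 7 generators.
Number of grade-2 blades = C(m, 2) = C(7, 2)
= 7*6/2 = 21


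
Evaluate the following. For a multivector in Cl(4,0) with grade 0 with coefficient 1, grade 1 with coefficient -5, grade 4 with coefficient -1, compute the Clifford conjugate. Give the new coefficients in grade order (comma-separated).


Clifford conjugate sign for grade k: (-1)^(k(k+1)/2)
Grade 0: (-1)^(0*1/2) = (-1)^0 = 1, coeff 1 -> 1
Grade 1: (-1)^(1*2/2) = (-1)^1 = -1, coeff -5 -> 5
Grade 4: (-1)^(4*5/2) = (-1)^10 = 1, coeff -1 -> -1
Conjugated coefficients: 1, 5, -1


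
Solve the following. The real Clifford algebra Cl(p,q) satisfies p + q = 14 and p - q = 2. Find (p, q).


We need p + q = 14 and p - q = 2.
Adding: 2p = 14 + 2 = 16, so p = 8.
Then q = 14 - 8 = 6.
(p, q) = (8, 6)


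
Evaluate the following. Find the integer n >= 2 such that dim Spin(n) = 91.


dim Spin(n) = dim so(n) = n(n-1)/2.
Solve n(n-1)/2 = 91, i.e. n^2 - n - 182 = 0.
Discriminant = 1 + 8*91 = 729
n = (1 + sqrt(729))/2 = (1 + 27)/2 = 14


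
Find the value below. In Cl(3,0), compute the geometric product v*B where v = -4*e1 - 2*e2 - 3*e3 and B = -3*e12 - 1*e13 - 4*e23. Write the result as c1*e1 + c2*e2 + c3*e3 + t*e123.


vB has grade-1 (vector) and grade-3 (trivector) parts: vB = (v _| B) + (v ^ B).
Vector part <vB>_1:
  e1: -v2*b12 - v3*b13 = -(-2)*(-3) - (-3)*(-1) = -9
  e2: v1*b12 - v3*b23 = (-4)*(-3) - (-3)*(-4) = 0
  e3: v1*b13 + v2*b23 = (-4)*(-1) + (-2)*(-4) = 12
Trivector part <vB>_3:
  e123: v1*b23 - v2*b13 + v3*b12 = (-4)*(-4) - (-2)*(-1) + (-3)*(-3) = 23
vB = -9*e1 + 0*e2 + 12*e3 + 23*e123


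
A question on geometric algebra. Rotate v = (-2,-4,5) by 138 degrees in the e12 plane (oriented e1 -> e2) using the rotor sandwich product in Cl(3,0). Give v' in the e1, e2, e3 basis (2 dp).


Rotor R = cos(69deg) - sin(69deg)*e12
Rotation angle theta = 2 * 69 = 138 degrees in the e12 plane (e1 -> e2).
The component perpendicular to the plane (e3) is invariant: v'_3 = v3 = 5.00
cos(138deg) = -0.7431, sin(138deg) = 0.6691
v'_1 = v1*cos(theta) - v2*sin(theta) = -2*(-0.7431) - (-4)*0.6691 = 4.16
v'_2 = v1*sin(theta) + v2*cos(theta) = -2*0.6691 + (-4)*(-0.7431) = 1.63
v' = 4.16*e1 + 1.63*e2 + 5.00*e3


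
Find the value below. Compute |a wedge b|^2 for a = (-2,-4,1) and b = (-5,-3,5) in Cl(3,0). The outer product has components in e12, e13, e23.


a wedge b = (a1*b2 - a2*b1)*e12 + (a1*b3 - a3*b1)*e13 + (a2*b3 - a3*b2)*e23
e12 coeff: (-2)*(-3) - (-4)*(-5) = 6 - 20 = -14
e13 coeff: (-2)*5 - 1*(-5) = -10 - (-5) = -5
e23 coeff: (-4)*5 - 1*(-3) = -20 - (-3) = -17
|a wedge b|^2 = (-14)^2 + (-5)^2 + (-17)^2
= 196 + 25 + 289
= 510


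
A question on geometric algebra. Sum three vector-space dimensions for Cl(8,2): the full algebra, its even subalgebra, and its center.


n = 8 + 2 = 10
Total dim = 2^10 = 1024
Even subalgebra dim = 2^9 = 512
n is even, so center dim = 1
Sum = 1024 + 512 + 1 = 1537


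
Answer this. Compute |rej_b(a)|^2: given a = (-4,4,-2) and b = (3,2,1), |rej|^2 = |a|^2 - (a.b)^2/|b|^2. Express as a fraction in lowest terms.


|a|^2 = (-4)^2 + 4^2 + (-2)^2 = 36
|b|^2 = 3^2 + 2^2 + 1^2 = 14
a . b = (-4)*3 + 4*2 + (-2)*1 = -6
(a.b)^2 = (-6)^2 = 36
|rej|^2 = 36 - 36/14
= (504 - 36)/14
= 468/14
In lowest terms: 234/7


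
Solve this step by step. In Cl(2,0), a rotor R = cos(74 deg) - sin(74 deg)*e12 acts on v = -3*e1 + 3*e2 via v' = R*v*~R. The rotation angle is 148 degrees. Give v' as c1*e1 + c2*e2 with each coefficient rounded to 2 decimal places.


Rotor R = cos(74deg) - sin(74deg)*e12
Rotation angle theta = 2 * 74 = 148 degrees
v' = R*v*~R rotates v by theta.
cos(148deg) = -0.8480, sin(148deg) = 0.5299
v'_1 = -3*cos(148deg) - 3*sin(148deg)
= -3*(-0.8480) - 3*0.5299
= 0.95
v'_2 = -3*sin(148deg) + 3*cos(148deg)
= -3*0.5299 + 3*(-0.8480)
= -4.13
v' = 0.95*e1 - 4.13*e2


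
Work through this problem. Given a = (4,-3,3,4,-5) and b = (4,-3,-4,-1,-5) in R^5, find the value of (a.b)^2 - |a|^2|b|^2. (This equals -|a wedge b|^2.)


a . b = 4*4 + (-3)*(-3) + 3*(-4) + 4*(-1) + (-5)*(-5)
= 16 + 9 + (-12) + (-4) + 25 = 34
|a|^2 = 4^2 + (-3)^2 + 3^2 + 4^2 + (-5)^2 = 75
|b|^2 = 4^2 + (-3)^2 + (-4)^2 + (-1)^2 + (-5)^2 = 67
(a.b)^2 = 34^2 = 1156
|a|^2 * |b|^2 = 75 * 67 = 5025
Result = 1156 - 5025 = -3869


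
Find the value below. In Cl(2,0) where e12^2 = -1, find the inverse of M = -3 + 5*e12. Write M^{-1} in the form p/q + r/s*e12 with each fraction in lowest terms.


M = -3 + 5*e12, where e12^2 = -1.
Since M commutes with its reverse ~M = a - b*e12, M * ~M = a^2 - b^2*e12^2 = a^2 + b^2.
So M^{-1} = ~M / (a^2 + b^2) = (a - b*e12)/(a^2 + b^2).
a^2 + b^2 = 9 + 25 = 34
Scalar part = -3/34 = -3/34
Bivector coeff = -5/34 = -5/34
M^{-1} = -3/34 - 5/34*e12


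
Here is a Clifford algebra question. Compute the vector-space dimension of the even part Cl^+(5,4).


Even subalgebra dimension = 2^(n-1)
n = 5 + 4 = 9
2^(9 - 1) = 2^8 = 256
Verification: sum of C(9,k) for even k = 1 + 36 + 126 + 84 + 9 = 256
Result = 256


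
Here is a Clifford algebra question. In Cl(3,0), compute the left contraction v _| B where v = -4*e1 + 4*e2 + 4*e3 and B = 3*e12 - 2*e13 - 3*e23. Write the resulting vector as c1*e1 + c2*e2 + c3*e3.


Left contraction v _| B = <vB>_1 (grade-1 part of the geometric product vB).
Using e1_|e12 = e2, e2_|e12 = -e1, e1_|e13 = e3, e3_|e13 = -e1, e2_|e23 = e3, e3_|e23 = -e2:
e1 coeff: -v2*b12 - v3*b13 = -(4)*(3) - (4)*(-2) = -4
e2 coeff: v1*b12 - v3*b23 = (-4)*(3) - (4)*(-3) = 0
e3 coeff: v1*b13 + v2*b23 = (-4)*(-2) + (4)*(-3) = -4
v _| B = -4*e1 + 0*e2 - 4*e3


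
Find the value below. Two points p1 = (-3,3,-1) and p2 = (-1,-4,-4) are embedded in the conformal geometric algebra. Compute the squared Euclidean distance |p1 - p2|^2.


p1 - p2 = (-2, 7, 3)
|p1 - p2|^2 = (-2)^2 + 7^2 + 3^2
= 4 + 49 + 9
= 62


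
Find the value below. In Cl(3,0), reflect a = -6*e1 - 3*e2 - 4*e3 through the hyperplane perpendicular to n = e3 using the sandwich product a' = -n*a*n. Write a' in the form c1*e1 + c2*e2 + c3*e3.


Reflection formula: a' = -n*a*n, with n = e3 (unit vector, n^2 = 1).
For reflection through hyperplane perp to e3:
The component along e3 flips sign, others stay.
a = (-6, -3, -4)
a' = (-6, -3, 4)
a' = -6*e1 - 3*e2 + 4*e3


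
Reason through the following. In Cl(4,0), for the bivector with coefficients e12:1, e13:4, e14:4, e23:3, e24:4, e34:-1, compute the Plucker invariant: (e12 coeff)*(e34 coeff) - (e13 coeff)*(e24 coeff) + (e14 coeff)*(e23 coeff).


Plucker relation: af - be + cd
a*f = 1*(-1) = -1
b*e = 4*4 = 16
c*d = 4*3 = 12
af - be + cd = -1 - 16 + 12
= -5


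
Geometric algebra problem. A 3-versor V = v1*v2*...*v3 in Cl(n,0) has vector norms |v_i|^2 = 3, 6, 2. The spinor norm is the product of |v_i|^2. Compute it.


Spinor norm N(V) = |v1|^2 * |v2|^2 * ... * |v3|^2
= 3 * 6 * 2
Running product: 3, 18, 36
N(V) = 36


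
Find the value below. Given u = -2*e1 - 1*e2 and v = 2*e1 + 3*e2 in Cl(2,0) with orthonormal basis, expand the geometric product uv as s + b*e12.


Expand: (-2*e1 - 1*e2)(2*e1 + 3*e2)
= (-2)*2*e1e1 + (-2)*3*e1e2 + (-1)*2*e2e1 + (-1)*3*e2e2
Using e1^2 = e2^2 = 1, e2e1 = -e1e2:
Scalar part s = (-2)*2 + (-1)*3 = -4 + (-3) = -7
Bivector part b = (-2)*3 - (-1)*2 = -6 - (-2) = -4
uv = -7 - 4*e12


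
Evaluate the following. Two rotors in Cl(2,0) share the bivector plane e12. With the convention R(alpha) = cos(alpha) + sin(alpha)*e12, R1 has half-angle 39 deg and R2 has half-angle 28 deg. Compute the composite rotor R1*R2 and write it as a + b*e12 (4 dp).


Same-plane rotors commute and their half-angles add:
R1*R2 = cos(a1 + a2) + sin(a1 + a2)*e12.
a1 + a2 = 39 + 28 = 67 deg
cos(67 deg) = 0.3907
sin(67 deg) = 0.9205
R1*R2 = 0.3907 + 0.9205*e12


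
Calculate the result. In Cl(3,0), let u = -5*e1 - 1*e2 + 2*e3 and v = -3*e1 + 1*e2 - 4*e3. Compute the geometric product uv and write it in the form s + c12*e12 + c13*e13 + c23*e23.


In Cl(3,0): e_i^2 = 1, e_ie_j = -e_je_i for i != j.
Scalar part = u . v = (-5)*(-3) + (-1)*1 + 2*(-4)
= 15 + (-1) + (-8) = 6
e12 coeff = (-5)*1 - (-1)*(-3) = -5 - 3 = -8
e13 coeff = (-5)*(-4) - 2*(-3) = 20 - (-6) = 26
e23 coeff = (-1)*(-4) - 2*1 = 4 - 2 = 2
uv = 6 - 8*e12 + 26*e13 + 2*e23


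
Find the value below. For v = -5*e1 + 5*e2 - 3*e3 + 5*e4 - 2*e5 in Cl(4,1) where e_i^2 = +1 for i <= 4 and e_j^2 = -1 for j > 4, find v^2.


v^2 = sum of c_i^2 * e_i^2
Positive signature terms (e_i^2 = +1): (-5)^2 + 5^2 + (-3)^2 + 5^2 = 84
Negative signature terms (e_j^2 = -1): (-2)^2 = 4
v^2 = 84 - 4 = 80


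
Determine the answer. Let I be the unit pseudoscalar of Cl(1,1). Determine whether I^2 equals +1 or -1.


The pseudoscalar I = e1...e_n (product of all n generators) of Cl(p,q) satisfies I^2 = (-1)^(q + n(n-1)/2).
p = 1, q = 1, n = p + q = 2
n(n-1)/2 = 2 * 1 / 2 = 1
Exponent = q + n(n-1)/2 = 1 + 1 = 2
I^2 = (-1)^2 = +1


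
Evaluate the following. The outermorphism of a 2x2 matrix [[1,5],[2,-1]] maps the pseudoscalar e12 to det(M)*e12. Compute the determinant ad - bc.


The outermorphism of a linear map f sends e1^e2 to f(e1)^f(e2).
f(e1) = 1*e1 + 2*e2
f(e2) = 5*e1 - 1*e2
f(e1) ^ f(e2) = (1*e1 + 2*e2) ^ (5*e1 - 1*e2)
= 1*(-1)*e12 + 2*5*e21
= (-1 - 10)*e12
= -11*e12
Coefficient = -11


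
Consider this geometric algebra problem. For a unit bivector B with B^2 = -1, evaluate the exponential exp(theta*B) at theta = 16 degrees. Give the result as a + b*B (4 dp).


For a unit bivector B with B^2 = -1, the exponential series gives
e^(theta*B) = cos(theta) + sin(theta)*B (the GA analogue of Euler's formula).
theta = 16 degrees = 0.279253 rad
cos(16 deg) = 0.9613
sin(16 deg) = 0.2756
exp(theta*B) = 0.9613 + 0.2756*B


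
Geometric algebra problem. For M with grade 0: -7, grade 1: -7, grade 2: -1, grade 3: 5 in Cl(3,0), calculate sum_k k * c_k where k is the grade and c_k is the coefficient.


Grade-weighted sum = sum of grade_k * coefficient_k
0*(-7) = 0
1*(-7) = -7
2*(-1) = -2
3*5 = 15
Total = 0 + (-7) + (-2) + 15 = 6


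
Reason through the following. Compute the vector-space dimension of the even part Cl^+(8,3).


Even subalgebra dimension = 2^(n-1)
n = 8 + 3 = 11
2^(11 - 1) = 2^10 = 1024
Verification: sum of C(11,k) for even k = 1 + 55 + 330 + 462 + 165 + 11 = 1024
Result = 1024


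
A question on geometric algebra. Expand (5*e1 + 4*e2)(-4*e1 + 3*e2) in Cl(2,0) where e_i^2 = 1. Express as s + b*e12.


Expand: (5*e1 + 4*e2)(-4*e1 + 3*e2)
= 5*(-4)*e1e1 + 5*3*e1e2 + 4*(-4)*e2e1 + 4*3*e2e2
Using e1^2 = e2^2 = 1, e2e1 = -e1e2:
Scalar part s = 5*(-4) + 4*3 = -20 + 12 = -8
Bivector part b = 5*3 - 4*(-4) = 15 - (-16) = 31
uv = -8 + 31*e12


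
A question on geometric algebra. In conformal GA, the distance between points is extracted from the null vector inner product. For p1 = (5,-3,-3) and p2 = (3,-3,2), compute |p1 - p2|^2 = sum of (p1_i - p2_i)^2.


p1 - p2 = (2, 0, -5)
|p1 - p2|^2 = 2^2 + 0^2 + (-5)^2
= 4 + 0 + 25
= 29


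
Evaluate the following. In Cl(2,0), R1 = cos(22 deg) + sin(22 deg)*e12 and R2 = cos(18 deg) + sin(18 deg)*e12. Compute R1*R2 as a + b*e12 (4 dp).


Same-plane rotors commute and their half-angles add:
R1*R2 = cos(a1 + a2) + sin(a1 + a2)*e12.
a1 + a2 = 22 + 18 = 40 deg
cos(40 deg) = 0.7660
sin(40 deg) = 0.6428
R1*R2 = 0.7660 + 0.6428*e12
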